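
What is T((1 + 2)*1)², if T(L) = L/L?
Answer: 1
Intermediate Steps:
T(L) = 1
T((1 + 2)*1)² = 1² = 1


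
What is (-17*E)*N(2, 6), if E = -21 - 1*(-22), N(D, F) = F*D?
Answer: -204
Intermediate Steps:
N(D, F) = D*F
E = 1 (E = -21 + 22 = 1)
(-17*E)*N(2, 6) = (-17*1)*(2*6) = -17*12 = -204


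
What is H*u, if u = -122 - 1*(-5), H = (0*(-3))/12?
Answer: 0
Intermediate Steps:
H = 0 (H = 0*(1/12) = 0)
u = -117 (u = -122 + 5 = -117)
H*u = 0*(-117) = 0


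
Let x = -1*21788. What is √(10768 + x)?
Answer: 2*I*√2755 ≈ 104.98*I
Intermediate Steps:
x = -21788
√(10768 + x) = √(10768 - 21788) = √(-11020) = 2*I*√2755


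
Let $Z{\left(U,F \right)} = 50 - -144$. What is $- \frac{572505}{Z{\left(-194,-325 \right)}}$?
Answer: $- \frac{572505}{194} \approx -2951.1$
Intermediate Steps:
$Z{\left(U,F \right)} = 194$ ($Z{\left(U,F \right)} = 50 + 144 = 194$)
$- \frac{572505}{Z{\left(-194,-325 \right)}} = - \frac{572505}{194}$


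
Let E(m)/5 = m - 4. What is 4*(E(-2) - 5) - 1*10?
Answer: -150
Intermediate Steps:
E(m) = -20 + 5*m (E(m) = 5*(m - 4) = 5*(-4 + m) = -20 + 5*m)
4*(E(-2) - 5) - 1*10 = 4*((-20 + 5*(-2)) - 5) - 1*10 = 4*((-20 - 10) - 5) - 10 = 4*(-30 - 5) - 10 = 4*(-35) - 10 = -140 - 10 = -150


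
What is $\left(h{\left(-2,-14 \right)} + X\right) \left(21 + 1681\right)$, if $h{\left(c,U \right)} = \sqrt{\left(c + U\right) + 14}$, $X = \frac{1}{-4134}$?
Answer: $- \frac{851}{2067} + 1702 i \sqrt{2} \approx -0.41171 + 2407.0 i$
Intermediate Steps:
$X = - \frac{1}{4134} \approx -0.0002419$
$h{\left(c,U \right)} = \sqrt{14 + U + c}$ ($h{\left(c,U \right)} = \sqrt{\left(U + c\right) + 14} = \sqrt{14 + U + c}$)
$\left(h{\left(-2,-14 \right)} + X\right) \left(21 + 1681\right) = \left(\sqrt{14 - 14 - 2} - \frac{1}{4134}\right) \left(21 + 1681\right) = \left(\sqrt{-2} - \frac{1}{4134}\right) 1702 = \left(i \sqrt{2} - \frac{1}{4134}\right) 1702 = \left(- \frac{1}{4134} + i \sqrt{2}\right) 1702 = - \frac{851}{2067} + 1702 i \sqrt{2}$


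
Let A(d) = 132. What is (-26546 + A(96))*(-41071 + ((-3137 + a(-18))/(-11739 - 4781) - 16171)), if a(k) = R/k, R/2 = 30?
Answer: 37466992435493/24780 ≈ 1.5120e+9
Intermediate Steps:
R = 60 (R = 2*30 = 60)
a(k) = 60/k
(-26546 + A(96))*(-41071 + ((-3137 + a(-18))/(-11739 - 4781) - 16171)) = (-26546 + 132)*(-41071 + ((-3137 + 60/(-18))/(-11739 - 4781) - 16171)) = -26414*(-41071 + ((-3137 + 60*(-1/18))/(-16520) - 16171)) = -26414*(-41071 + ((-3137 - 10/3)*(-1/16520) - 16171)) = -26414*(-41071 + (-9421/3*(-1/16520) - 16171)) = -26414*(-41071 + (9421/49560 - 16171)) = -26414*(-41071 - 801425339/49560) = -26414*(-2836904099/49560) = 37466992435493/24780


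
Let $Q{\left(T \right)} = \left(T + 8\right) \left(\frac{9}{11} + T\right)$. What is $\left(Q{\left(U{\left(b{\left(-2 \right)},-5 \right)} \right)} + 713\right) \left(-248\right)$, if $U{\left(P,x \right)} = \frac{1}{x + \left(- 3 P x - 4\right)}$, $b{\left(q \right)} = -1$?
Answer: $- \frac{141258413}{792} \approx -1.7836 \cdot 10^{5}$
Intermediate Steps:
$U{\left(P,x \right)} = \frac{1}{-4 + x - 3 P x}$ ($U{\left(P,x \right)} = \frac{1}{x - \left(4 + 3 P x\right)} = \frac{1}{-4 + x - 3 P x}$)
$Q{\left(T \right)} = \left(8 + T\right) \left(\frac{9}{11} + T\right)$ ($Q{\left(T \right)} = \left(8 + T\right) \left(9 \cdot \frac{1}{11} + T\right) = \left(8 + T\right) \left(\frac{9}{11} + T\right)$)
$\left(Q{\left(U{\left(b{\left(-2 \right)},-5 \right)} \right)} + 713\right) \left(-248\right) = \left(\left(\frac{72}{11} + \left(- \frac{1}{4 - -5 + 3 \left(-1\right) \left(-5\right)}\right)^{2} + \frac{97 \left(- \frac{1}{4 - -5 + 3 \left(-1\right) \left(-5\right)}\right)}{11}\right) + 713\right) \left(-248\right) = \left(\left(\frac{72}{11} + \left(- \frac{1}{4 + 5 + 15}\right)^{2} + \frac{97 \left(- \frac{1}{4 + 5 + 15}\right)}{11}\right) + 713\right) \left(-248\right) = \left(\left(\frac{72}{11} + \left(- \frac{1}{24}\right)^{2} + \frac{97 \left(- \frac{1}{24}\right)}{11}\right) + 713\right) \left(-248\right) = \left(\left(\frac{72}{11} + \left(\left(-1\right) \frac{1}{24}\right)^{2} + \frac{97 \left(\left(-1\right) \frac{1}{24}\right)}{11}\right) + 713\right) \left(-248\right) = \left(\left(\frac{72}{11} + \left(- \frac{1}{24}\right)^{2} + \frac{97}{11} \left(- \frac{1}{24}\right)\right) + 713\right) \left(-248\right) = \left(\left(\frac{72}{11} + \frac{1}{576} - \frac{97}{264}\right) + 713\right) \left(-248\right) = \left(\frac{39155}{6336} + 713\right) \left(-248\right) = \frac{4556723}{6336} \left(-248\right) = - \frac{141258413}{792}$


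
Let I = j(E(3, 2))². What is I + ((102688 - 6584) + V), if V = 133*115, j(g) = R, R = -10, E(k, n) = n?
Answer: 111499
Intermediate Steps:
j(g) = -10
V = 15295
I = 100 (I = (-10)² = 100)
I + ((102688 - 6584) + V) = 100 + ((102688 - 6584) + 15295) = 100 + (96104 + 15295) = 100 + 111399 = 111499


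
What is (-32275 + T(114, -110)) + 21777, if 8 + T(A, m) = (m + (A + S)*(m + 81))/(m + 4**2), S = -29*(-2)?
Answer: -491233/47 ≈ -10452.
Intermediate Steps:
S = 58
T(A, m) = -8 + (m + (58 + A)*(81 + m))/(16 + m) (T(A, m) = -8 + (m + (A + 58)*(m + 81))/(m + 4**2) = -8 + (m + (58 + A)*(81 + m))/(m + 16) = -8 + (m + (58 + A)*(81 + m))/(16 + m))
(-32275 + T(114, -110)) + 21777 = (-32275 + (4570 + 51*(-110) + 81*114 + 114*(-110))/(16 - 110)) + 21777 = (-32275 + (4570 - 5610 + 9234 - 12540)/(-94)) + 21777 = (-32275 - 1/94*(-4346)) + 21777 = (-32275 + 2173/47) + 21777 = -1514752/47 + 21777 = -491233/47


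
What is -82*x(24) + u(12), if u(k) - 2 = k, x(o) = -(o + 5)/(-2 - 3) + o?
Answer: -12148/5 ≈ -2429.6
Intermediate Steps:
x(o) = 1 + 6*o/5 (x(o) = -(5 + o)/(-5) + o = -(5 + o)*(-1)/5 + o = -(-1 - o/5) + o = (1 + o/5) + o = 1 + 6*o/5)
u(k) = 2 + k
-82*x(24) + u(12) = -82*(1 + (6/5)*24) + (2 + 12) = -82*(1 + 144/5) + 14 = -82*149/5 + 14 = -12218/5 + 14 = -12148/5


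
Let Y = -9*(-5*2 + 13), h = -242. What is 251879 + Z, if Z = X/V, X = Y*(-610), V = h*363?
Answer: 3687757694/14641 ≈ 2.5188e+5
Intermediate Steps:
V = -87846 (V = -242*363 = -87846)
Y = -27 (Y = -9*(-10 + 13) = -9*3 = -27)
X = 16470 (X = -27*(-610) = 16470)
Z = -2745/14641 (Z = 16470/(-87846) = 16470*(-1/87846) = -2745/14641 ≈ -0.18749)
251879 + Z = 251879 - 2745/14641 = 3687757694/14641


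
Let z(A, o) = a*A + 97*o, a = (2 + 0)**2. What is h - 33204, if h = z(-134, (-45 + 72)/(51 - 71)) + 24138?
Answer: -194659/20 ≈ -9733.0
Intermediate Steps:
a = 4 (a = 2**2 = 4)
z(A, o) = 4*A + 97*o
h = 469421/20 (h = (4*(-134) + 97*((-45 + 72)/(51 - 71))) + 24138 = (-536 + 97*(27/(-20))) + 24138 = (-536 + 97*(27*(-1/20))) + 24138 = (-536 + 97*(-27/20)) + 24138 = (-536 - 2619/20) + 24138 = -13339/20 + 24138 = 469421/20 ≈ 23471.)
h - 33204 = 469421/20 - 33204 = -194659/20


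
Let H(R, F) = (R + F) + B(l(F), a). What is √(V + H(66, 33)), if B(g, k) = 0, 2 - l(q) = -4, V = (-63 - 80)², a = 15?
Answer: 2*√5137 ≈ 143.35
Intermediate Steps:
V = 20449 (V = (-143)² = 20449)
l(q) = 6 (l(q) = 2 - 1*(-4) = 2 + 4 = 6)
H(R, F) = F + R (H(R, F) = (R + F) + 0 = (F + R) + 0 = F + R)
√(V + H(66, 33)) = √(20449 + (33 + 66)) = √(20449 + 99) = √20548 = 2*√5137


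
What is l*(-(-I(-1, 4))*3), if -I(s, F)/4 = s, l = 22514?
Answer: 270168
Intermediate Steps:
I(s, F) = -4*s
l*(-(-I(-1, 4))*3) = 22514*(-(-(-4)*(-1))*3) = 22514*(-(-1*4)*3) = 22514*(-(-4)*3) = 22514*(-1*(-12)) = 22514*12 = 270168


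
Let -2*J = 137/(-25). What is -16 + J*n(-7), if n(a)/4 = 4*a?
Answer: -8072/25 ≈ -322.88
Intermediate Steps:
n(a) = 16*a (n(a) = 4*(4*a) = 16*a)
J = 137/50 (J = -137/(2*(-25)) = -137*(-1)/(2*25) = -½*(-137/25) = 137/50 ≈ 2.7400)
-16 + J*n(-7) = -16 + 137*(16*(-7))/50 = -16 + (137/50)*(-112) = -16 - 7672/25 = -8072/25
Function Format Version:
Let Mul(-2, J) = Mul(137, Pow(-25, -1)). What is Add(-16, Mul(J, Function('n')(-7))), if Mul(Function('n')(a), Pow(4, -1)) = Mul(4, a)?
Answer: Rational(-8072, 25) ≈ -322.88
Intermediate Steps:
Function('n')(a) = Mul(16, a) (Function('n')(a) = Mul(4, Mul(4, a)) = Mul(16, a))
J = Rational(137, 50) (J = Mul(Rational(-1, 2), Mul(137, Pow(-25, -1))) = Mul(Rational(-1, 2), Mul(137, Rational(-1, 25))) = Mul(Rational(-1, 2), Rational(-137, 25)) = Rational(137, 50) ≈ 2.7400)
Add(-16, Mul(J, Function('n')(-7))) = Add(-16, Mul(Rational(137, 50), Mul(16, -7))) = Add(-16, Mul(Rational(137, 50), -112)) = Add(-16, Rational(-7672, 25)) = Rational(-8072, 25)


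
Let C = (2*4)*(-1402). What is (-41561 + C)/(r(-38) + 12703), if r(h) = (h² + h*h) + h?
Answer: -52777/15553 ≈ -3.3934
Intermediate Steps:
r(h) = h + 2*h² (r(h) = (h² + h²) + h = 2*h² + h = h + 2*h²)
C = -11216 (C = 8*(-1402) = -11216)
(-41561 + C)/(r(-38) + 12703) = (-41561 - 11216)/(-38*(1 + 2*(-38)) + 12703) = -52777/(-38*(1 - 76) + 12703) = -52777/(-38*(-75) + 12703) = -52777/(2850 + 12703) = -52777/15553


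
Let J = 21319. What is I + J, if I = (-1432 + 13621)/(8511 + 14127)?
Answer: 160877237/7546 ≈ 21320.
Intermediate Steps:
I = 4063/7546 (I = 12189/22638 = 12189*(1/22638) = 4063/7546 ≈ 0.53843)
I + J = 4063/7546 + 21319 = 160877237/7546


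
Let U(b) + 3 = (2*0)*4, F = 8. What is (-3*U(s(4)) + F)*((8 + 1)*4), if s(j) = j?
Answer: 612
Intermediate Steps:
U(b) = -3 (U(b) = -3 + (2*0)*4 = -3 + 0*4 = -3 + 0 = -3)
(-3*U(s(4)) + F)*((8 + 1)*4) = (-3*(-3) + 8)*((8 + 1)*4) = (9 + 8)*(9*4) = 17*36 = 612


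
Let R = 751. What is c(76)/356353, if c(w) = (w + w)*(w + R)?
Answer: 125704/356353 ≈ 0.35275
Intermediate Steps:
c(w) = 2*w*(751 + w) (c(w) = (w + w)*(w + 751) = (2*w)*(751 + w) = 2*w*(751 + w))
c(76)/356353 = (2*76*(751 + 76))/356353 = (2*76*827)*(1/356353) = 125704*(1/356353) = 125704/356353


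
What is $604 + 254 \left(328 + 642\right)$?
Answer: $246984$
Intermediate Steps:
$604 + 254 \left(328 + 642\right) = 604 + 254 \cdot 970 = 604 + 246380 = 246984$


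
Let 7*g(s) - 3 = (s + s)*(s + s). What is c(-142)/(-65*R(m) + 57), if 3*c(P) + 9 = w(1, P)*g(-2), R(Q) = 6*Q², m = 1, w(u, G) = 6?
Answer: -17/2331 ≈ -0.0072930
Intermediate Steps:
g(s) = 3/7 + 4*s²/7 (g(s) = 3/7 + ((s + s)*(s + s))/7 = 3/7 + ((2*s)*(2*s))/7 = 3/7 + (4*s²)/7 = 3/7 + 4*s²/7)
c(P) = 17/7 (c(P) = -3 + (6*(3/7 + (4/7)*(-2)²))/3 = -3 + (6*(3/7 + (4/7)*4))/3 = -3 + (6*(3/7 + 16/7))/3 = -3 + (6*(19/7))/3 = -3 + (⅓)*(114/7) = -3 + 38/7 = 17/7)
c(-142)/(-65*R(m) + 57) = 17/(7*(-390*1² + 57)) = 17/(7*(-390 + 57)) = (17/7)/(-333) = (17/7)*(-1/333) = -17/2331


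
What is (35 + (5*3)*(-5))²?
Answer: 1600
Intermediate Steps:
(35 + (5*3)*(-5))² = (35 + 15*(-5))² = (35 - 75)² = (-40)² = 1600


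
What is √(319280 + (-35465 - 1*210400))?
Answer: √73415 ≈ 270.95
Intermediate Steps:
√(319280 + (-35465 - 1*210400)) = √(319280 + (-35465 - 210400)) = √(319280 - 245865) = √73415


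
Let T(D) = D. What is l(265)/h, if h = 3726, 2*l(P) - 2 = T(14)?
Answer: 4/1863 ≈ 0.0021471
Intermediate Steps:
l(P) = 8 (l(P) = 1 + (1/2)*14 = 1 + 7 = 8)
l(265)/h = 8/3726 = 8*(1/3726) = 4/1863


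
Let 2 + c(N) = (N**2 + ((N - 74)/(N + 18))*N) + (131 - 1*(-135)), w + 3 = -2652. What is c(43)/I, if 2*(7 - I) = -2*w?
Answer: -15945/20191 ≈ -0.78971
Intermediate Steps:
w = -2655 (w = -3 - 2652 = -2655)
c(N) = 264 + N**2 + N*(-74 + N)/(18 + N) (c(N) = -2 + ((N**2 + ((N - 74)/(N + 18))*N) + (131 - 1*(-135))) = -2 + ((N**2 + ((-74 + N)/(18 + N))*N) + (131 + 135)) = -2 + ((N**2 + ((-74 + N)/(18 + N))*N) + 266) = -2 + ((N**2 + N*(-74 + N)/(18 + N)) + 266) = -2 + (266 + N**2 + N*(-74 + N)/(18 + N)) = 264 + N**2 + N*(-74 + N)/(18 + N))
I = -2648 (I = 7 - (-1)*(-2655) = 7 - 1/2*5310 = 7 - 2655 = -2648)
c(43)/I = ((4752 + 43**3 + 19*43**2 + 190*43)/(18 + 43))/(-2648) = ((4752 + 79507 + 19*1849 + 8170)/61)*(-1/2648) = ((4752 + 79507 + 35131 + 8170)/61)*(-1/2648) = ((1/61)*127560)*(-1/2648) = (127560/61)*(-1/2648) = -15945/20191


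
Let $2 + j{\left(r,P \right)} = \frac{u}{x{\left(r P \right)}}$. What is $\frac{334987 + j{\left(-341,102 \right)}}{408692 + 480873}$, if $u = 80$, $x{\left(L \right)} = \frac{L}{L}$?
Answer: $\frac{67013}{177913} \approx 0.37666$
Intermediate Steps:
$x{\left(L \right)} = 1$
$j{\left(r,P \right)} = 78$ ($j{\left(r,P \right)} = -2 + \frac{80}{1} = -2 + 80 \cdot 1 = -2 + 80 = 78$)
$\frac{334987 + j{\left(-341,102 \right)}}{408692 + 480873} = \frac{334987 + 78}{408692 + 480873} = \frac{335065}{889565} = 335065 \cdot \frac{1}{889565} = \frac{67013}{177913}$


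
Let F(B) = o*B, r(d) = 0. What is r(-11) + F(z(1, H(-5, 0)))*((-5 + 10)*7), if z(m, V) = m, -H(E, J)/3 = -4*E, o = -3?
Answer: -105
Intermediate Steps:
H(E, J) = 12*E (H(E, J) = -(-12)*E = 12*E)
F(B) = -3*B
r(-11) + F(z(1, H(-5, 0)))*((-5 + 10)*7) = 0 + (-3*1)*((-5 + 10)*7) = 0 - 15*7 = 0 - 3*35 = 0 - 105 = -105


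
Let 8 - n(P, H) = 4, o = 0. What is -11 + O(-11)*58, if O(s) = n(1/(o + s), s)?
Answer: 221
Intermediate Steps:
n(P, H) = 4 (n(P, H) = 8 - 1*4 = 8 - 4 = 4)
O(s) = 4
-11 + O(-11)*58 = -11 + 4*58 = -11 + 232 = 221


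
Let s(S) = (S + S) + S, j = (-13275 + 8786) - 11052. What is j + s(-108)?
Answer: -15865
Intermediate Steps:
j = -15541 (j = -4489 - 11052 = -15541)
s(S) = 3*S (s(S) = 2*S + S = 3*S)
j + s(-108) = -15541 + 3*(-108) = -15541 - 324 = -15865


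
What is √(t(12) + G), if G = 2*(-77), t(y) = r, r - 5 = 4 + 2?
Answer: I*√143 ≈ 11.958*I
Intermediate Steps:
r = 11 (r = 5 + (4 + 2) = 5 + 6 = 11)
t(y) = 11
G = -154
√(t(12) + G) = √(11 - 154) = √(-143) = I*√143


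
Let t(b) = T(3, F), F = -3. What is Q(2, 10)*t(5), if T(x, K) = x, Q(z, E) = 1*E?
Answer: 30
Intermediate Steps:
Q(z, E) = E
t(b) = 3
Q(2, 10)*t(5) = 10*3 = 30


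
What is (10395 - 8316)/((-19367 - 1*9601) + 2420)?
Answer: -2079/26548 ≈ -0.078311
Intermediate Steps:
(10395 - 8316)/((-19367 - 1*9601) + 2420) = 2079/((-19367 - 9601) + 2420) = 2079/(-28968 + 2420) = 2079/(-26548) = 2079*(-1/26548) = -2079/26548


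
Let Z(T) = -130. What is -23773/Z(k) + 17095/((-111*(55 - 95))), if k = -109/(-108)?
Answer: 10777447/57720 ≈ 186.72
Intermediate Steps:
k = 109/108 (k = -109*(-1/108) = 109/108 ≈ 1.0093)
-23773/Z(k) + 17095/((-111*(55 - 95))) = -23773/(-130) + 17095/((-111*(55 - 95))) = -23773*(-1/130) + 17095/((-111*(-40))) = 23773/130 + 17095/4440 = 23773/130 + 17095*(1/4440) = 23773/130 + 3419/888 = 10777447/57720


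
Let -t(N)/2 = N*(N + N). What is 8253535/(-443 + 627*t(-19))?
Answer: -8253535/905831 ≈ -9.1116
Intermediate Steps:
t(N) = -4*N**2 (t(N) = -2*N*(N + N) = -2*N*2*N = -4*N**2)
8253535/(-443 + 627*t(-19)) = 8253535/(-443 + 627*(-4*(-19)**2)) = 8253535/(-443 + 627*(-4*361)) = 8253535/(-443 + 627*(-1444)) = 8253535/(-443 - 905388) = 8253535/(-905831) = 8253535*(-1/905831) = -8253535/905831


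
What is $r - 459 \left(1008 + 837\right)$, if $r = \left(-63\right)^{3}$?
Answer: $-1096902$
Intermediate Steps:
$r = -250047$
$r - 459 \left(1008 + 837\right) = -250047 - 459 \left(1008 + 837\right) = -250047 - 459 \cdot 1845 = -250047 - 846855 = -1096902$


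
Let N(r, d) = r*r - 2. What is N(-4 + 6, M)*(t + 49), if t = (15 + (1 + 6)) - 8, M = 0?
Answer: 126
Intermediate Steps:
N(r, d) = -2 + r**2 (N(r, d) = r**2 - 2 = -2 + r**2)
t = 14 (t = (15 + 7) - 8 = 22 - 8 = 14)
N(-4 + 6, M)*(t + 49) = (-2 + (-4 + 6)**2)*(14 + 49) = (-2 + 2**2)*63 = (-2 + 4)*63 = 2*63 = 126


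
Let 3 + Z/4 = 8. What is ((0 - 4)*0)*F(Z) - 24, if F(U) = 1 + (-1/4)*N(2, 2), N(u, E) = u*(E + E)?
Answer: -24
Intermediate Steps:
Z = 20 (Z = -12 + 4*8 = -12 + 32 = 20)
N(u, E) = 2*E*u (N(u, E) = u*(2*E) = 2*E*u)
F(U) = -1 (F(U) = 1 + (-1/4)*(2*2*2) = 1 - 1*1/4*8 = 1 - 1/4*8 = 1 - 2 = -1)
((0 - 4)*0)*F(Z) - 24 = ((0 - 4)*0)*(-1) - 24 = -4*0*(-1) - 24 = 0*(-1) - 24 = 0 - 24 = -24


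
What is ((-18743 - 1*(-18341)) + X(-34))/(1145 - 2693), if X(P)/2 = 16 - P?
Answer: 151/774 ≈ 0.19509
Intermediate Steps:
X(P) = 32 - 2*P (X(P) = 2*(16 - P) = 32 - 2*P)
((-18743 - 1*(-18341)) + X(-34))/(1145 - 2693) = ((-18743 - 1*(-18341)) + (32 - 2*(-34)))/(1145 - 2693) = ((-18743 + 18341) + (32 + 68))/(-1548) = (-402 + 100)*(-1/1548) = -302*(-1/1548) = 151/774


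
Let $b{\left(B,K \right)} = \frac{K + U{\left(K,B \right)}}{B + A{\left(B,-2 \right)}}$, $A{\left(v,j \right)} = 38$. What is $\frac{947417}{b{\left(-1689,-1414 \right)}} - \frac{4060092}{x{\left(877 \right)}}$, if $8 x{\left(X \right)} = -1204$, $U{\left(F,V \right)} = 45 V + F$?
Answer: $\frac{1110958290839}{23728733} \approx 46819.0$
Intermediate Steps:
$U{\left(F,V \right)} = F + 45 V$
$b{\left(B,K \right)} = \frac{2 K + 45 B}{38 + B}$ ($b{\left(B,K \right)} = \frac{K + \left(K + 45 B\right)}{B + 38} = \frac{2 K + 45 B}{38 + B}$)
$x{\left(X \right)} = - \frac{301}{2}$ ($x{\left(X \right)} = \frac{1}{8} \left(-1204\right) = - \frac{301}{2}$)
$\frac{947417}{b{\left(-1689,-1414 \right)}} - \frac{4060092}{x{\left(877 \right)}} = \frac{947417}{\frac{1}{38 - 1689} \left(2 \left(-1414\right) + 45 \left(-1689\right)\right)} - \frac{4060092}{- \frac{301}{2}} = \frac{947417}{\frac{1}{-1651} \left(-2828 - 76005\right)} - - \frac{8120184}{301} = \frac{947417}{\left(- \frac{1}{1651}\right) \left(-78833\right)} + \frac{8120184}{301} = \frac{947417}{\frac{78833}{1651}} + \frac{8120184}{301} = 947417 \cdot \frac{1651}{78833} + \frac{8120184}{301} = \frac{1564185467}{78833} + \frac{8120184}{301} = \frac{1110958290839}{23728733}$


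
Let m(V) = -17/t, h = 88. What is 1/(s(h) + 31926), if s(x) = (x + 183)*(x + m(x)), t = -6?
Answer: 6/339251 ≈ 1.7686e-5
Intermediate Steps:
m(V) = 17/6 (m(V) = -17/(-6) = -17*(-1/6) = 17/6)
s(x) = (183 + x)*(17/6 + x) (s(x) = (x + 183)*(x + 17/6) = (183 + x)*(17/6 + x))
1/(s(h) + 31926) = 1/((1037/2 + 88**2 + (1115/6)*88) + 31926) = 1/((1037/2 + 7744 + 49060/3) + 31926) = 1/(147695/6 + 31926) = 1/(339251/6) = 6/339251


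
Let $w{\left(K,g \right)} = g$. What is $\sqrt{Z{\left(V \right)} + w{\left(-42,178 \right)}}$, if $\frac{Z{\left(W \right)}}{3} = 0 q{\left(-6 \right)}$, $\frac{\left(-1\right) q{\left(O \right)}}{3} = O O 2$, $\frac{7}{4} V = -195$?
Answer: $\sqrt{178} \approx 13.342$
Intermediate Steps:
$V = - \frac{780}{7}$ ($V = \frac{4}{7} \left(-195\right) = - \frac{780}{7} \approx -111.43$)
$q{\left(O \right)} = - 6 O^{2}$ ($q{\left(O \right)} = - 3 O O 2 = - 3 O^{2} \cdot 2 = - 3 \cdot 2 O^{2} = - 6 O^{2}$)
$Z{\left(W \right)} = 0$ ($Z{\left(W \right)} = 3 \cdot 0 \left(- 6 \left(-6\right)^{2}\right) = 3 \cdot 0 \left(\left(-6\right) 36\right) = 3 \cdot 0 \left(-216\right) = 3 \cdot 0 = 0$)
$\sqrt{Z{\left(V \right)} + w{\left(-42,178 \right)}} = \sqrt{0 + 178} = \sqrt{178}$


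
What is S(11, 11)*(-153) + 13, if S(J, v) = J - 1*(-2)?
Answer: -1976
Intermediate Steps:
S(J, v) = 2 + J (S(J, v) = J + 2 = 2 + J)
S(11, 11)*(-153) + 13 = (2 + 11)*(-153) + 13 = 13*(-153) + 13 = -1989 + 13 = -1976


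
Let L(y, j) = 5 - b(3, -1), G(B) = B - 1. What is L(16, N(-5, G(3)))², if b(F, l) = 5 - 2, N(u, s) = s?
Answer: 4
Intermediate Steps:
G(B) = -1 + B
b(F, l) = 3
L(y, j) = 2 (L(y, j) = 5 - 1*3 = 5 - 3 = 2)
L(16, N(-5, G(3)))² = 2² = 4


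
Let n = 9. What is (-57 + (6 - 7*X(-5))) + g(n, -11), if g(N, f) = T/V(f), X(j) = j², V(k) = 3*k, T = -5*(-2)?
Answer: -7468/33 ≈ -226.30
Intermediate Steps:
T = 10
g(N, f) = 10/(3*f) (g(N, f) = 10/((3*f)) = 10*(1/(3*f)) = 10/(3*f))
(-57 + (6 - 7*X(-5))) + g(n, -11) = (-57 + (6 - 7*(-5)²)) + (10/3)/(-11) = (-57 + (6 - 7*25)) + (10/3)*(-1/11) = (-57 + (6 - 175)) - 10/33 = (-57 - 169) - 10/33 = -226 - 10/33 = -7468/33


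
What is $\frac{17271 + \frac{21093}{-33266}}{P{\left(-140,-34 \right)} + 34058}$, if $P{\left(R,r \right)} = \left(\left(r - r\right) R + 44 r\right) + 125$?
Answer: $\frac{574515993}{1087365742} \approx 0.52836$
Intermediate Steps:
$P{\left(R,r \right)} = 125 + 44 r$ ($P{\left(R,r \right)} = \left(0 R + 44 r\right) + 125 = \left(0 + 44 r\right) + 125 = 44 r + 125 = 125 + 44 r$)
$\frac{17271 + \frac{21093}{-33266}}{P{\left(-140,-34 \right)} + 34058} = \frac{17271 + \frac{21093}{-33266}}{\left(125 + 44 \left(-34\right)\right) + 34058} = \frac{17271 + 21093 \left(- \frac{1}{33266}\right)}{\left(125 - 1496\right) + 34058} = \frac{17271 - \frac{21093}{33266}}{-1371 + 34058} = \frac{574515993}{33266 \cdot 32687} = \frac{574515993}{33266} \cdot \frac{1}{32687} = \frac{574515993}{1087365742}$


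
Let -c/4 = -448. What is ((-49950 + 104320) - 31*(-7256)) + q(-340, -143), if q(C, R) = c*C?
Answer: -329974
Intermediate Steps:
c = 1792 (c = -4*(-448) = 1792)
q(C, R) = 1792*C
((-49950 + 104320) - 31*(-7256)) + q(-340, -143) = ((-49950 + 104320) - 31*(-7256)) + 1792*(-340) = (54370 + 224936) - 609280 = 279306 - 609280 = -329974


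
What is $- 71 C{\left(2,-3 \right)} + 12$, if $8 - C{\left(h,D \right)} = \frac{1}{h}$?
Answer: $- \frac{1041}{2} \approx -520.5$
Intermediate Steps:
$C{\left(h,D \right)} = 8 - \frac{1}{h}$
$- 71 C{\left(2,-3 \right)} + 12 = - 71 \left(8 - \frac{1}{2}\right) + 12 = \left(-71\right) \frac{15}{2} + 12 = - \frac{1065}{2} + 12 = - \frac{1041}{2}$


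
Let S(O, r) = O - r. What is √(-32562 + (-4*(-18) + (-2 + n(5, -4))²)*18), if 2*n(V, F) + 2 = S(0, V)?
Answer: 3*I*√13654/2 ≈ 175.28*I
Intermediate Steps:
n(V, F) = -1 - V/2 (n(V, F) = -1 + (0 - V)/2 = -1 + (-V)/2 = -1 - V/2)
√(-32562 + (-4*(-18) + (-2 + n(5, -4))²)*18) = √(-32562 + (-4*(-18) + (-2 + (-1 - ½*5))²)*18) = √(-32562 + (72 + (-2 + (-1 - 5/2))²)*18) = √(-32562 + (72 + (-2 - 7/2)²)*18) = √(-32562 + (72 + (-11/2)²)*18) = √(-32562 + (72 + 121/4)*18) = √(-32562 + (409/4)*18) = √(-32562 + 3681/2) = √(-61443/2) = 3*I*√13654/2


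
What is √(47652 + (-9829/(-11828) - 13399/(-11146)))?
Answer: √51765497104661217951/32958722 ≈ 218.30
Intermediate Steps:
√(47652 + (-9829/(-11828) - 13399/(-11146))) = √(47652 + (-9829*(-1/11828) - 13399*(-1/11146))) = √(47652 + (9829/11828 + 13399/11146)) = √(47652 + 134018703/65917444) = √(3141232060191/65917444) = √51765497104661217951/32958722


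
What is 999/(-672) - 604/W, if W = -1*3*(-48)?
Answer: -11453/2016 ≈ -5.6811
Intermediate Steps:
W = 144 (W = -3*(-48) = 144)
999/(-672) - 604/W = 999/(-672) - 604/144 = 999*(-1/672) - 604*1/144 = -333/224 - 151/36 = -11453/2016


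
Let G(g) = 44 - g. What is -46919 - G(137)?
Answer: -46826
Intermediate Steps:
-46919 - G(137) = -46919 - (44 - 1*137) = -46919 - (44 - 137) = -46919 - 1*(-93) = -46919 + 93 = -46826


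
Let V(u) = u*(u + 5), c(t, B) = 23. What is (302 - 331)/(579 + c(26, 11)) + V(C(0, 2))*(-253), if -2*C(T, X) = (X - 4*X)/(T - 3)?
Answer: 609195/602 ≈ 1012.0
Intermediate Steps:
C(T, X) = 3*X/(2*(-3 + T)) (C(T, X) = -(X - 4*X)/(2*(T - 3)) = -(-3*X)/(2*(-3 + T)) = -(-3)*X/(2*(-3 + T)) = 3*X/(2*(-3 + T)))
V(u) = u*(5 + u)
(302 - 331)/(579 + c(26, 11)) + V(C(0, 2))*(-253) = (302 - 331)/(579 + 23) + (((3/2)*2/(-3 + 0))*(5 + (3/2)*2/(-3 + 0)))*(-253) = -29/602 + (((3/2)*2/(-3))*(5 + (3/2)*2/(-3)))*(-253) = -29*1/602 + (((3/2)*2*(-⅓))*(5 + (3/2)*2*(-⅓)))*(-253) = -29/602 - (5 - 1)*(-253) = -29/602 - 1*4*(-253) = -29/602 - 4*(-253) = -29/602 + 1012 = 609195/602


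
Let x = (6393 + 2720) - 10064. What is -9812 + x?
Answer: -10763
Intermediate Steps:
x = -951 (x = 9113 - 10064 = -951)
-9812 + x = -9812 - 951 = -10763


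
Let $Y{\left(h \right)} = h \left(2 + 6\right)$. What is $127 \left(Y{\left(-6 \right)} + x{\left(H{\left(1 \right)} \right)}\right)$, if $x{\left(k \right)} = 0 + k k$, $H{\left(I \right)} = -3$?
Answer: $-4953$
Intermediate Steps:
$Y{\left(h \right)} = 8 h$ ($Y{\left(h \right)} = h 8 = 8 h$)
$x{\left(k \right)} = k^{2}$ ($x{\left(k \right)} = 0 + k^{2} = k^{2}$)
$127 \left(Y{\left(-6 \right)} + x{\left(H{\left(1 \right)} \right)}\right) = 127 \left(8 \left(-6\right) + \left(-3\right)^{2}\right) = 127 \left(-48 + 9\right) = 127 \left(-39\right) = -4953$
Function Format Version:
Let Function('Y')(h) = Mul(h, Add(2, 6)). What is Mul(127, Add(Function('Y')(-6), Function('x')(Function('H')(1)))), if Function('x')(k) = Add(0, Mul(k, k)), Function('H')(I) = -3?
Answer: -4953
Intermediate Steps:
Function('Y')(h) = Mul(8, h) (Function('Y')(h) = Mul(h, 8) = Mul(8, h))
Function('x')(k) = Pow(k, 2) (Function('x')(k) = Add(0, Pow(k, 2)) = Pow(k, 2))
Mul(127, Add(Function('Y')(-6), Function('x')(Function('H')(1)))) = Mul(127, Add(Mul(8, -6), Pow(-3, 2))) = Mul(127, Add(-48, 9)) = Mul(127, -39) = -4953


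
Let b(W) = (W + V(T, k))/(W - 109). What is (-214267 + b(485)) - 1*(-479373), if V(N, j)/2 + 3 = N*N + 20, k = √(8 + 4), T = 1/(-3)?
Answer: 897123377/3384 ≈ 2.6511e+5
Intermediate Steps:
T = -⅓ ≈ -0.33333
k = 2*√3 (k = √12 = 2*√3 ≈ 3.4641)
V(N, j) = 34 + 2*N² (V(N, j) = -6 + 2*(N*N + 20) = -6 + 2*(N² + 20) = -6 + 2*(20 + N²) = -6 + (40 + 2*N²) = 34 + 2*N²)
b(W) = (308/9 + W)/(-109 + W) (b(W) = (W + (34 + 2*(-⅓)²))/(W - 109) = (W + (34 + 2*(⅑)))/(-109 + W) = (W + (34 + 2/9))/(-109 + W) = (W + 308/9)/(-109 + W) = (308/9 + W)/(-109 + W))
(-214267 + b(485)) - 1*(-479373) = (-214267 + (308/9 + 485)/(-109 + 485)) - 1*(-479373) = (-214267 + (4673/9)/376) + 479373 = (-214267 + (1/376)*(4673/9)) + 479373 = (-214267 + 4673/3384) + 479373 = -725074855/3384 + 479373 = 897123377/3384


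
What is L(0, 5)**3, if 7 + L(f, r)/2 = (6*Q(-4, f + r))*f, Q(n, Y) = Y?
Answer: -2744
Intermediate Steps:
L(f, r) = -14 + 2*f*(6*f + 6*r) (L(f, r) = -14 + 2*((6*(f + r))*f) = -14 + 2*((6*f + 6*r)*f) = -14 + 2*(f*(6*f + 6*r)) = -14 + 2*f*(6*f + 6*r))
L(0, 5)**3 = (-14 + 12*0*(0 + 5))**3 = (-14 + 12*0*5)**3 = (-14 + 0)**3 = (-14)**3 = -2744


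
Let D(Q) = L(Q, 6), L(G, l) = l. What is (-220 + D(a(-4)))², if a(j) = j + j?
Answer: 45796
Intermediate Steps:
a(j) = 2*j
D(Q) = 6
(-220 + D(a(-4)))² = (-220 + 6)² = (-214)² = 45796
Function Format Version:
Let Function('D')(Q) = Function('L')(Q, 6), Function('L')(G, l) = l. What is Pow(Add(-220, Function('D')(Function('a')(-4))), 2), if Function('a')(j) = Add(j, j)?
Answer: 45796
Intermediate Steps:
Function('a')(j) = Mul(2, j)
Function('D')(Q) = 6
Pow(Add(-220, Function('D')(Function('a')(-4))), 2) = Pow(Add(-220, 6), 2) = Pow(-214, 2) = 45796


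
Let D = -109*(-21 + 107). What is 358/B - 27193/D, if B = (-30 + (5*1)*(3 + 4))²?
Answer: 4035717/234350 ≈ 17.221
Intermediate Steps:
B = 25 (B = (-30 + 5*7)² = (-30 + 35)² = 5² = 25)
D = -9374 (D = -109*86 = -9374)
358/B - 27193/D = 358/25 - 27193/(-9374) = 358*(1/25) - 27193*(-1/9374) = 358/25 + 27193/9374 = 4035717/234350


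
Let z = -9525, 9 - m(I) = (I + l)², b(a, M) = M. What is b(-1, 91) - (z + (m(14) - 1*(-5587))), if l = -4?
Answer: 4120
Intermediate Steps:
m(I) = 9 - (-4 + I)² (m(I) = 9 - (I - 4)² = 9 - (-4 + I)²)
b(-1, 91) - (z + (m(14) - 1*(-5587))) = 91 - (-9525 + ((9 - (-4 + 14)²) - 1*(-5587))) = 91 - (-9525 + ((9 - 1*10²) + 5587)) = 91 - (-9525 + ((9 - 1*100) + 5587)) = 91 - (-9525 + ((9 - 100) + 5587)) = 91 - (-9525 + (-91 + 5587)) = 91 - (-9525 + 5496) = 91 - 1*(-4029) = 91 + 4029 = 4120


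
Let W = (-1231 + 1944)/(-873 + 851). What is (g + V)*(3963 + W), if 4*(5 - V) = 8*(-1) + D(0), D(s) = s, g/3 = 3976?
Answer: 93823205/2 ≈ 4.6912e+7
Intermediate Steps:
g = 11928 (g = 3*3976 = 11928)
W = -713/22 (W = 713/(-22) = 713*(-1/22) = -713/22 ≈ -32.409)
V = 7 (V = 5 - (8*(-1) + 0)/4 = 5 - (-8 + 0)/4 = 5 - ¼*(-8) = 5 + 2 = 7)
(g + V)*(3963 + W) = (11928 + 7)*(3963 - 713/22) = 11935*(86473/22) = 93823205/2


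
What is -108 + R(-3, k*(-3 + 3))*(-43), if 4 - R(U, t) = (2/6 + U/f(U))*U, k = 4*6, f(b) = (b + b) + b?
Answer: -366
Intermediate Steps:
f(b) = 3*b (f(b) = 2*b + b = 3*b)
k = 24
R(U, t) = 4 - 2*U/3 (R(U, t) = 4 - (2/6 + U/((3*U)))*U = 4 - (2*(1/6) + U*(1/(3*U)))*U = 4 - (1/3 + 1/3)*U = 4 - 2*U/3)
-108 + R(-3, k*(-3 + 3))*(-43) = -108 + (4 - 2/3*(-3))*(-43) = -108 + (4 + 2)*(-43) = -108 + 6*(-43) = -108 - 258 = -366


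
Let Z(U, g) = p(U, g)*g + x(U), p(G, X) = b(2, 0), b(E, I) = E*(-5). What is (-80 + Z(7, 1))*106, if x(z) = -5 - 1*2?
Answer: -10282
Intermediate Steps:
b(E, I) = -5*E
p(G, X) = -10 (p(G, X) = -5*2 = -10)
x(z) = -7 (x(z) = -5 - 2 = -7)
Z(U, g) = -7 - 10*g (Z(U, g) = -10*g - 7 = -7 - 10*g)
(-80 + Z(7, 1))*106 = (-80 + (-7 - 10*1))*106 = (-80 + (-7 - 10))*106 = (-80 - 17)*106 = -97*106 = -10282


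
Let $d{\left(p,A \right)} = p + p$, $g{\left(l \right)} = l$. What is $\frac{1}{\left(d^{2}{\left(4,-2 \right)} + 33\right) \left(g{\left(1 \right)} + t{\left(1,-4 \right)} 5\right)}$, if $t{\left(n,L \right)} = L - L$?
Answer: $\frac{1}{97} \approx 0.010309$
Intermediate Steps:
$t{\left(n,L \right)} = 0$
$d{\left(p,A \right)} = 2 p$
$\frac{1}{\left(d^{2}{\left(4,-2 \right)} + 33\right) \left(g{\left(1 \right)} + t{\left(1,-4 \right)} 5\right)} = \frac{1}{\left(\left(2 \cdot 4\right)^{2} + 33\right) \left(1 + 0 \cdot 5\right)} = \frac{1}{\left(8^{2} + 33\right) \left(1 + 0\right)} = \frac{1}{\left(64 + 33\right) 1} = \frac{1}{97 \cdot 1} = \frac{1}{97}$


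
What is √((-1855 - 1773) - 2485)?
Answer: I*√6113 ≈ 78.186*I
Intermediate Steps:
√((-1855 - 1773) - 2485) = √(-3628 - 2485) = √(-6113) = I*√6113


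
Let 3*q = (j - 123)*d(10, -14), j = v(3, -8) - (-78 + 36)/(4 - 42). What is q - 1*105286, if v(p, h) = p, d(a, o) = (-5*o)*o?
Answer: -1248774/19 ≈ -65725.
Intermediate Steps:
d(a, o) = -5*o²
j = 36/19 (j = 3 - (-78 + 36)/(4 - 42) = 3 - (-42)/(-38) = 3 - (-42)*(-1)/38 = 3 - 1*21/19 = 3 - 21/19 = 36/19 ≈ 1.8947)
q = 751660/19 (q = ((36/19 - 123)*(-5*(-14)²))/3 = (-(-11505)*196/19)/3 = (-2301/19*(-980))/3 = (⅓)*(2254980/19) = 751660/19 ≈ 39561.)
q - 1*105286 = 751660/19 - 1*105286 = 751660/19 - 105286 = -1248774/19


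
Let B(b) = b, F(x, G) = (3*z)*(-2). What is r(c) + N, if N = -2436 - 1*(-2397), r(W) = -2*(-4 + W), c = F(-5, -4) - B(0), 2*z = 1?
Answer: -25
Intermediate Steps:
z = ½ (z = (½)*1 = ½ ≈ 0.50000)
F(x, G) = -3 (F(x, G) = (3*(½))*(-2) = (3/2)*(-2) = -3)
c = -3 (c = -3 - 1*0 = -3 + 0 = -3)
r(W) = 8 - 2*W
N = -39 (N = -2436 + 2397 = -39)
r(c) + N = (8 - 2*(-3)) - 39 = (8 + 6) - 39 = 14 - 39 = -25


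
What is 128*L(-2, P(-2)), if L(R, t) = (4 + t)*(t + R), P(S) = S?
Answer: -1024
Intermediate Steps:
L(R, t) = (4 + t)*(R + t)
128*L(-2, P(-2)) = 128*((-2)² + 4*(-2) + 4*(-2) - 2*(-2)) = 128*(4 - 8 - 8 + 4) = 128*(-8) = -1024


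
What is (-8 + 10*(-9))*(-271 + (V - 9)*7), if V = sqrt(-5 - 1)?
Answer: 32732 - 686*I*sqrt(6) ≈ 32732.0 - 1680.3*I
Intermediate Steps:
V = I*sqrt(6) (V = sqrt(-6) = I*sqrt(6) ≈ 2.4495*I)
(-8 + 10*(-9))*(-271 + (V - 9)*7) = (-8 + 10*(-9))*(-271 + (I*sqrt(6) - 9)*7) = (-8 - 90)*(-271 + (-9 + I*sqrt(6))*7) = -98*(-271 + (-63 + 7*I*sqrt(6))) = -98*(-334 + 7*I*sqrt(6)) = 32732 - 686*I*sqrt(6)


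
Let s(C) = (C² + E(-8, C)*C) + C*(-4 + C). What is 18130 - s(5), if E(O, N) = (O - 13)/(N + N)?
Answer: 36221/2 ≈ 18111.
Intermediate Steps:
E(O, N) = (-13 + O)/(2*N) (E(O, N) = (-13 + O)/((2*N)) = (-13 + O)*(1/(2*N)) = (-13 + O)/(2*N))
s(C) = -21/2 + C² + C*(-4 + C) (s(C) = (C² + ((-13 - 8)/(2*C))*C) + C*(-4 + C) = (C² + ((½)*(-21)/C)*C) + C*(-4 + C) = (C² + (-21/(2*C))*C) + C*(-4 + C) = (C² - 21/2) + C*(-4 + C) = (-21/2 + C²) + C*(-4 + C) = -21/2 + C² + C*(-4 + C))
18130 - s(5) = 18130 - (-21/2 + 2*5*(-2 + 5)) = 18130 - (-21/2 + 2*5*3) = 18130 - (-21/2 + 30) = 18130 - 1*39/2 = 18130 - 39/2 = 36221/2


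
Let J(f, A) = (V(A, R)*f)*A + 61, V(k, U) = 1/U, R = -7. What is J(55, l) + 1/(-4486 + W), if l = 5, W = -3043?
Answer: 1144401/52703 ≈ 21.714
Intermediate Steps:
J(f, A) = 61 - A*f/7 (J(f, A) = (f/(-7))*A + 61 = (-f/7)*A + 61 = -A*f/7 + 61 = 61 - A*f/7)
J(55, l) + 1/(-4486 + W) = (61 - 1/7*5*55) + 1/(-4486 - 3043) = (61 - 275/7) + 1/(-7529) = 152/7 - 1/7529 = 1144401/52703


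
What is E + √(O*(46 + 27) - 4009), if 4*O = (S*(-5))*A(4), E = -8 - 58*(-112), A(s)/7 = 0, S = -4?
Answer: 6488 + I*√4009 ≈ 6488.0 + 63.317*I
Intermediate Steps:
A(s) = 0 (A(s) = 7*0 = 0)
E = 6488 (E = -8 + 6496 = 6488)
O = 0 (O = (-4*(-5)*0)/4 = (20*0)/4 = (¼)*0 = 0)
E + √(O*(46 + 27) - 4009) = 6488 + √(0*(46 + 27) - 4009) = 6488 + √(0*73 - 4009) = 6488 + √(0 - 4009) = 6488 + √(-4009) = 6488 + I*√4009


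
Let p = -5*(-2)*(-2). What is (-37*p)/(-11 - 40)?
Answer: -740/51 ≈ -14.510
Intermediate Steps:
p = -20 (p = 10*(-2) = -20)
(-37*p)/(-11 - 40) = (-37*(-20))/(-11 - 40) = 740/(-51) = 740*(-1/51) = -740/51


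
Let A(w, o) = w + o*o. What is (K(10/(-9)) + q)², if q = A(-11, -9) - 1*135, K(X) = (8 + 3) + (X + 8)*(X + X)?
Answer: 31516996/6561 ≈ 4803.7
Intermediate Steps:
A(w, o) = w + o²
K(X) = 11 + 2*X*(8 + X) (K(X) = 11 + (8 + X)*(2*X) = 11 + 2*X*(8 + X))
q = -65 (q = (-11 + (-9)²) - 1*135 = (-11 + 81) - 135 = 70 - 135 = -65)
(K(10/(-9)) + q)² = ((11 + 2*(10/(-9))² + 16*(10/(-9))) - 65)² = ((11 + 2*(10*(-⅑))² + 16*(10*(-⅑))) - 65)² = ((11 + 2*(-10/9)² + 16*(-10/9)) - 65)² = ((11 + 2*(100/81) - 160/9) - 65)² = ((11 + 200/81 - 160/9) - 65)² = (-349/81 - 65)² = (-5614/81)² = 31516996/6561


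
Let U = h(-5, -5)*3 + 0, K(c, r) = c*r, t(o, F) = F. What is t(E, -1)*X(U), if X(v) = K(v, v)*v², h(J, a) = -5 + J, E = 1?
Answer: -810000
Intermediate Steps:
U = -30 (U = (-5 - 5)*3 + 0 = -10*3 + 0 = -30 + 0 = -30)
X(v) = v⁴ (X(v) = (v*v)*v² = v²*v² = v⁴)
t(E, -1)*X(U) = -1*(-30)⁴ = -1*810000 = -810000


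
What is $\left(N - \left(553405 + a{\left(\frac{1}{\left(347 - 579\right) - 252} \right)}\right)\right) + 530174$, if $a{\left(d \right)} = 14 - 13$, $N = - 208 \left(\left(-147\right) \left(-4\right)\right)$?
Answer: $-145536$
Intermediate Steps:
$N = -122304$ ($N = \left(-208\right) 588 = -122304$)
$a{\left(d \right)} = 1$ ($a{\left(d \right)} = 14 - 13 = 1$)
$\left(N - \left(553405 + a{\left(\frac{1}{\left(347 - 579\right) - 252} \right)}\right)\right) + 530174 = \left(-122304 - 553406\right) + 530174 = -675710 + 530174 = -145536$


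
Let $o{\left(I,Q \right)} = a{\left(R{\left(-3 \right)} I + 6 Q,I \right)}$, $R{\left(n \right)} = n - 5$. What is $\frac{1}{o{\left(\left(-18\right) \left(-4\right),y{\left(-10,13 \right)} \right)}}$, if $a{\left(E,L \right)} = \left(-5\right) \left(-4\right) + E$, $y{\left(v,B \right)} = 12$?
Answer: $- \frac{1}{484} \approx -0.0020661$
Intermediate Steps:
$R{\left(n \right)} = -5 + n$
$a{\left(E,L \right)} = 20 + E$
$o{\left(I,Q \right)} = 20 - 8 I + 6 Q$ ($o{\left(I,Q \right)} = 20 + \left(\left(-5 - 3\right) I + 6 Q\right) = 20 - \left(- 6 Q + 8 I\right) = 20 - 8 I + 6 Q$)
$\frac{1}{o{\left(\left(-18\right) \left(-4\right),y{\left(-10,13 \right)} \right)}} = \frac{1}{20 - 8 \left(\left(-18\right) \left(-4\right)\right) + 6 \cdot 12} = \frac{1}{20 - 576 + 72} = \frac{1}{-484} = - \frac{1}{484}$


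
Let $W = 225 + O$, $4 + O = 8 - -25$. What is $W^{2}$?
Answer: $64516$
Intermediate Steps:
$O = 29$ ($O = -4 + \left(8 - -25\right) = -4 + \left(8 + 25\right) = -4 + 33 = 29$)
$W = 254$ ($W = 225 + 29 = 254$)
$W^{2} = 254^{2} = 64516$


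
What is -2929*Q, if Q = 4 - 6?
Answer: 5858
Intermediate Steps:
Q = -2
-2929*Q = -2929*(-2) = 5858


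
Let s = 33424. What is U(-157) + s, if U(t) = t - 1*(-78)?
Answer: 33345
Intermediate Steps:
U(t) = 78 + t (U(t) = t + 78 = 78 + t)
U(-157) + s = (78 - 157) + 33424 = -79 + 33424 = 33345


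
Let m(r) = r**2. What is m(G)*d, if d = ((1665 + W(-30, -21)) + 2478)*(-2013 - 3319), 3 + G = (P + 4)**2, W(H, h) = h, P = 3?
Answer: -46506514464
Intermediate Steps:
G = 46 (G = -3 + (3 + 4)**2 = -3 + 7**2 = -3 + 49 = 46)
d = -21978504 (d = ((1665 - 21) + 2478)*(-2013 - 3319) = (1644 + 2478)*(-5332) = 4122*(-5332) = -21978504)
m(G)*d = 46**2*(-21978504) = 2116*(-21978504) = -46506514464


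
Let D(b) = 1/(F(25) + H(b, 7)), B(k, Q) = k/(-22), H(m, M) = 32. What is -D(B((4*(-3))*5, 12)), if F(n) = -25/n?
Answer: -1/31 ≈ -0.032258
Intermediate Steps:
B(k, Q) = -k/22 (B(k, Q) = k*(-1/22) = -k/22)
D(b) = 1/31 (D(b) = 1/(-25/25 + 32) = 1/(-25*1/25 + 32) = 1/(-1 + 32) = 1/31)
-D(B((4*(-3))*5, 12)) = -1*1/31 = -1/31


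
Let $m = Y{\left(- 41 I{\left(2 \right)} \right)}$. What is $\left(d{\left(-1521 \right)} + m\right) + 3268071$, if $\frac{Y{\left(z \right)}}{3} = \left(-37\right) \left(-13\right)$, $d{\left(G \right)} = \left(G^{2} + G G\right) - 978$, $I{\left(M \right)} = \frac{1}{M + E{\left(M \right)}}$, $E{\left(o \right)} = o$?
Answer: $7895418$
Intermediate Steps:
$I{\left(M \right)} = \frac{1}{2 M}$ ($I{\left(M \right)} = \frac{1}{M + M} = \frac{1}{2 M}$)
$d{\left(G \right)} = -978 + 2 G^{2}$ ($d{\left(G \right)} = \left(G^{2} + G^{2}\right) - 978 = 2 G^{2} - 978 = -978 + 2 G^{2}$)
$Y{\left(z \right)} = 1443$ ($Y{\left(z \right)} = 3 \left(\left(-37\right) \left(-13\right)\right) = 3 \cdot 481 = 1443$)
$m = 1443$
$\left(d{\left(-1521 \right)} + m\right) + 3268071 = \left(\left(-978 + 2 \left(-1521\right)^{2}\right) + 1443\right) + 3268071 = \left(\left(-978 + 2 \cdot 2313441\right) + 1443\right) + 3268071 = \left(\left(-978 + 4626882\right) + 1443\right) + 3268071 = \left(4625904 + 1443\right) + 3268071 = 4627347 + 3268071 = 7895418$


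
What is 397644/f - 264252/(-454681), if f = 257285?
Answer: 248789247384/116982601085 ≈ 2.1267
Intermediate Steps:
397644/f - 264252/(-454681) = 397644/257285 - 264252/(-454681) = 397644*(1/257285) - 264252*(-1/454681) = 397644/257285 + 264252/454681 = 248789247384/116982601085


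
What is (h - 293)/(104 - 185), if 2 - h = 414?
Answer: 235/27 ≈ 8.7037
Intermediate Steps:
h = -412 (h = 2 - 1*414 = 2 - 414 = -412)
(h - 293)/(104 - 185) = (-412 - 293)/(104 - 185) = -705/(-81) = -705*(-1/81) = 235/27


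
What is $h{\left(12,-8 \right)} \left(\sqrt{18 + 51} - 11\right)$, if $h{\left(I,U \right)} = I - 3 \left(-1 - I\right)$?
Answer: $-561 + 51 \sqrt{69} \approx -137.36$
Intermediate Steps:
$h{\left(I,U \right)} = 3 + 4 I$ ($h{\left(I,U \right)} = I + \left(3 + 3 I\right) = 3 + 4 I$)
$h{\left(12,-8 \right)} \left(\sqrt{18 + 51} - 11\right) = \left(3 + 4 \cdot 12\right) \left(\sqrt{18 + 51} - 11\right) = \left(3 + 48\right) \left(\sqrt{69} - 11\right) = 51 \left(-11 + \sqrt{69}\right) = -561 + 51 \sqrt{69}$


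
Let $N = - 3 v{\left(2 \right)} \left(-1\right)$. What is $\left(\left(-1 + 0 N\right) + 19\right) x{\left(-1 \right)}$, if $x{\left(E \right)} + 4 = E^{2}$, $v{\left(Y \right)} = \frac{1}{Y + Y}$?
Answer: $-54$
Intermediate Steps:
$v{\left(Y \right)} = \frac{1}{2 Y}$
$x{\left(E \right)} = -4 + E^{2}$
$N = \frac{3}{4}$ ($N = - 3 \frac{1}{2 \cdot 2} \left(-1\right) = - 3 \cdot \frac{1}{2} \cdot \frac{1}{2} \left(-1\right) = \left(-3\right) \frac{1}{4} \left(-1\right) = \left(- \frac{3}{4}\right) \left(-1\right) = \frac{3}{4} \approx 0.75$)
$\left(\left(-1 + 0 N\right) + 19\right) x{\left(-1 \right)} = \left(\left(-1 + 0 \cdot \frac{3}{4}\right) + 19\right) \left(-4 + \left(-1\right)^{2}\right) = \left(\left(-1 + 0\right) + 19\right) \left(-4 + 1\right) = \left(-1 + 19\right) \left(-3\right) = 18 \left(-3\right) = -54$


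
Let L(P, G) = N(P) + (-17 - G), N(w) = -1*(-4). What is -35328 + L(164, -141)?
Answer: -35200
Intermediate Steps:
N(w) = 4
L(P, G) = -13 - G (L(P, G) = 4 + (-17 - G) = -13 - G)
-35328 + L(164, -141) = -35328 + (-13 - 1*(-141)) = -35328 + (-13 + 141) = -35328 + 128 = -35200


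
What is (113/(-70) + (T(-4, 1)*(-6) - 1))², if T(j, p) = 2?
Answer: 1046529/4900 ≈ 213.58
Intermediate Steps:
(113/(-70) + (T(-4, 1)*(-6) - 1))² = (113/(-70) + (2*(-6) - 1))² = (113*(-1/70) + (-12 - 1))² = (-113/70 - 13)² = (-1023/70)² = 1046529/4900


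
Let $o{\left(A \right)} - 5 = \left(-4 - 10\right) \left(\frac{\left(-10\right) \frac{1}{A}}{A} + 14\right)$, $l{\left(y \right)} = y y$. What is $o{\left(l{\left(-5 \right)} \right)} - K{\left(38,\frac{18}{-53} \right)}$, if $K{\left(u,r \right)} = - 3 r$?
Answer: $- \frac{1270641}{6625} \approx -191.79$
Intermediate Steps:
$l{\left(y \right)} = y^{2}$
$o{\left(A \right)} = -191 + \frac{140}{A^{2}}$ ($o{\left(A \right)} = 5 + \left(-4 - 10\right) \left(\frac{\left(-10\right) \frac{1}{A}}{A} + 14\right) = 5 - 14 \left(- \frac{10}{A^{2}} + 14\right) = 5 - 14 \left(14 - \frac{10}{A^{2}}\right) = 5 - \left(196 - \frac{140}{A^{2}}\right) = -191 + \frac{140}{A^{2}}$)
$o{\left(l{\left(-5 \right)} \right)} - K{\left(38,\frac{18}{-53} \right)} = \left(-191 + \frac{140}{625}\right) - - 3 \frac{18}{-53} = \left(-191 + \frac{140}{625}\right) - - 3 \cdot 18 \left(- \frac{1}{53}\right) = \left(-191 + 140 \cdot \frac{1}{625}\right) - \left(-3\right) \left(- \frac{18}{53}\right) = \left(-191 + \frac{28}{125}\right) - \frac{54}{53} = - \frac{23847}{125} - \frac{54}{53} = - \frac{1270641}{6625}$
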